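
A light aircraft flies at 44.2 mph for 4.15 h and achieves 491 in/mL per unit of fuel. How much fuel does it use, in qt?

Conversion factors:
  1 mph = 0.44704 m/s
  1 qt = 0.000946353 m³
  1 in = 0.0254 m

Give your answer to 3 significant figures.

25.0 qt

44.2 mph → 19.7592 m/s
4.15 h → 14940 s
d = v × t = 19.7592 × 14940 = 295202 m
491 in/mL → 1.24714×10⁷ m/m³
V = d / (distance per unit fuel) = 295202 / 1.24714×10⁷ = 0.0236703 m³
In qt: 0.0236703 / 0.000946353 = 25.0121 qt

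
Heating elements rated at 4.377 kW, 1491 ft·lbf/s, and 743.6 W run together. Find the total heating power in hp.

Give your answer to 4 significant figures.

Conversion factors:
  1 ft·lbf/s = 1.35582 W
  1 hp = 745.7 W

4.377 kW × 1000 = 4377 W
1491 ft·lbf/s × 1.35582 = 2021.53 W
743.6 W (already W)
Total: 4377 + 2021.53 + 743.6 = 7142.13 W
In hp: 7142.13 / 745.7 = 9.57775 hp

9.578 hp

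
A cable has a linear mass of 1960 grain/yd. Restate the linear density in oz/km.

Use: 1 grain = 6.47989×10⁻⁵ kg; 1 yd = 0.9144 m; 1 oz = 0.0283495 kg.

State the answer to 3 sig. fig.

1960 grain/yd × 6.47989×10⁻⁵ kg/grain ÷ 0.9144 m/yd = 0.138895 kg/m
0.138895 kg/m ÷ 0.0283495 kg/oz × 1000 m/km = 4899.38 oz/km

4900 oz/km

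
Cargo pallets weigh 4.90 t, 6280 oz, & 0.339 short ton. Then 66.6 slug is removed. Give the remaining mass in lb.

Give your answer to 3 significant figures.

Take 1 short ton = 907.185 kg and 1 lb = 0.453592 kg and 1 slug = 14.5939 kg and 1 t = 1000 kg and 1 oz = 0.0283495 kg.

9730 lb

4.90 t × 1000 → 4900 kg
6280 oz × 0.0283495 → 178.035 kg
0.339 short ton × 907.185 → 307.536 kg
66.6 slug × 14.5939 → 971.954 kg
Net: 4900 + 178.035 + 307.536 − 971.954 = 4413.62 kg
In lb: 4413.62 / 0.453592 = 9730.37 lb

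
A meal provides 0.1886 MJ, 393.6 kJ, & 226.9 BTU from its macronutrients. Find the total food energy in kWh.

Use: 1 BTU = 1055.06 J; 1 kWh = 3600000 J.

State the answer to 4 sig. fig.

0.2282 kWh

0.1886 MJ × 1000000 = 188600 J
393.6 kJ × 1000 = 393600 J
226.9 BTU × 1055.06 = 239393 J
Total: 188600 + 393600 + 239393 = 821593 J
In kWh: 821593 / 3600000 = 0.22822 kWh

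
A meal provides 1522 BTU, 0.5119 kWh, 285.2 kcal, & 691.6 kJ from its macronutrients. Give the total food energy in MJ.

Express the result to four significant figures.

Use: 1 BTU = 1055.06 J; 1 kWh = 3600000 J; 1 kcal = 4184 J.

5.334 MJ

1522 BTU × 1055.06 = 1.6058×10⁶ J
0.5119 kWh × 3600000 = 1.84284×10⁶ J
285.2 kcal × 4184 = 1.19328×10⁶ J
691.6 kJ × 1000 = 691600 J
Sum: 1.6058×10⁶ + 1.84284×10⁶ + 1.19328×10⁶ + 691600 = 5.33352×10⁶ J
In MJ: 5.33352×10⁶ / 1000000 = 5.33352 MJ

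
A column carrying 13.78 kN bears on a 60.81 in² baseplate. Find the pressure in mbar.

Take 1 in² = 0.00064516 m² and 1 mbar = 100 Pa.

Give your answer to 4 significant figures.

3512 mbar

13.78 kN × 1000 = 13780 N
60.81 in² × 0.00064516 = 0.0392322 m²
P = F / A = 13780 N / 0.0392322 m² = 351242 Pa
351242 Pa ÷ (100 Pa/mbar) = 3512.42 mbar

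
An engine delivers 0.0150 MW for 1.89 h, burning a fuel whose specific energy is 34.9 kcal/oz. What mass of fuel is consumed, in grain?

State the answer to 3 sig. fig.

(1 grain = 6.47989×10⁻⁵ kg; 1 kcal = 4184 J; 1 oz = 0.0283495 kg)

3.06×10⁵ grain

0.0150 MW → 15000 W
1.89 h → 6804 s
E = P × t = 15000 × 6804 = 1.0206×10⁸ J
34.9 kcal/oz → 5.15076×10⁶ J/kg
m = E / e_s = 1.0206×10⁸ / 5.15076×10⁶ = 19.8146 kg
In grain: 19.8146 / 6.47989×10⁻⁵ = 305786 grain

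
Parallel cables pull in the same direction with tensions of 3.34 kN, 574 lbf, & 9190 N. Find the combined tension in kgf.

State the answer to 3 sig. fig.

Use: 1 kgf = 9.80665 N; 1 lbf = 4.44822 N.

1540 kgf

3.34 kN × 1000 = 3340 N
574 lbf × 4.44822 = 2553.28 N
9190 N (already N)
Combined: 3340 + 2553.28 + 9190 = 15083.3 N
In kgf: 15083.3 / 9.80665 = 1538.07 kgf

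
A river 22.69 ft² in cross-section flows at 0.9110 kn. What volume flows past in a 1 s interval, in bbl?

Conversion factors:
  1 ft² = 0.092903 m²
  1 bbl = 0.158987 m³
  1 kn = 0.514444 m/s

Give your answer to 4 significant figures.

0.9110 kn × 0.514444 = 0.468658 m/s
22.69 ft² × 0.092903 = 2.10797 m²
V = v × A × t = 0.468658 m/s × 2.10797 m² × 1 s = 0.987917 m³
0.987917 m³ ÷ (0.158987 m³/bbl) = 6.21382 bbl

6.214 bbl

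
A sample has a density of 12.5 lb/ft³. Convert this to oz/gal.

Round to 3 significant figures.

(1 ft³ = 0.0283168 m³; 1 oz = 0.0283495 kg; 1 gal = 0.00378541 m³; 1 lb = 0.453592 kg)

12.5 lb/ft³ × 0.453592 kg/lb ÷ 0.0283168 m³/ft³ = 200.231 kg/m³
200.231 kg/m³ ÷ 0.0283495 kg/oz × 0.00378541 m³/gal = 26.7361 oz/gal

26.7 oz/gal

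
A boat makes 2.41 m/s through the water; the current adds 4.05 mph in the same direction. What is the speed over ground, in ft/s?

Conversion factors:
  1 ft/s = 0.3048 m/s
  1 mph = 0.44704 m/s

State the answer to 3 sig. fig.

2.41 m/s (already m/s)
4.05 mph × 0.44704 → 1.81051 m/s
Combined: 2.41 + 1.81051 = 4.22051 m/s
In ft/s: 4.22051 / 0.3048 = 13.8468 ft/s

13.8 ft/s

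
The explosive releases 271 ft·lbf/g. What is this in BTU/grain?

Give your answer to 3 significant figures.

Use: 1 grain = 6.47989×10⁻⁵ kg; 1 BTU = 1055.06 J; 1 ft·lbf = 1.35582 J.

271 ft·lbf/g × 1.35582 J/ft·lbf ÷ 0.001 kg/g = 367427 J/kg
367427 J/kg ÷ 1055.06 J/BTU × 6.47989×10⁻⁵ kg/grain = 0.0225664 BTU/grain

0.0226 BTU/grain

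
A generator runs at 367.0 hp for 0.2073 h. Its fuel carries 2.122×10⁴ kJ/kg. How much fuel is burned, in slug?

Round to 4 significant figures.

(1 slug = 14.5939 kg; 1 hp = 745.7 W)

367.0 hp → 273672 W
0.2073 h → 746.28 s
E = P × t = 273672 × 746.28 = 2.04236×10⁸ J
2.122×10⁴ kJ/kg → 2.122×10⁷ J/kg
m = E / e_s = 2.04236×10⁸ / 2.122×10⁷ = 9.62469 kg
In slug: 9.62469 / 14.5939 = 0.659501 slug

0.6595 slug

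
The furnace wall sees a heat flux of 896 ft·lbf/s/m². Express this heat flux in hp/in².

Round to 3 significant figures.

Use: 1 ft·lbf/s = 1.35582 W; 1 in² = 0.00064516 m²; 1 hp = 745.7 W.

0.00105 hp/in²

896 ft·lbf/s/m² × 1.35582 W/ft·lbf/s = 1214.81 W/m²
1214.81 W/m² ÷ 745.7 W/hp × 0.00064516 m²/in² = 0.00105102 hp/in²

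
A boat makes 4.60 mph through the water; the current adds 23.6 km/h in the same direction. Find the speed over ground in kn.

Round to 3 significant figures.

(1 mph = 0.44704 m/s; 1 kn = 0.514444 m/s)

4.60 mph × 0.44704 = 2.05638 m/s
23.6 km/h × (1/3.6) = 6.55556 m/s
Sum: 2.05638 + 6.55556 = 8.61194 m/s
In kn: 8.61194 / 0.514444 = 16.7403 kn

16.7 kn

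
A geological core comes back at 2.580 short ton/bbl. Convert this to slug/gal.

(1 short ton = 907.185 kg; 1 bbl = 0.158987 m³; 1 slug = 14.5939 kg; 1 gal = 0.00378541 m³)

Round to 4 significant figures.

3.819 slug/gal

2.580 short ton/bbl × 907.185 kg/short ton ÷ 0.158987 m³/bbl = 14721.6 kg/m³
14721.6 kg/m³ ÷ 14.5939 kg/slug × 0.00378541 m³/gal = 3.81853 slug/gal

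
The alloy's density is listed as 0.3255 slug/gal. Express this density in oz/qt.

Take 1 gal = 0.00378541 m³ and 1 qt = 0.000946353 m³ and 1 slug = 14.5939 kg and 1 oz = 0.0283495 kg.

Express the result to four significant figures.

0.3255 slug/gal × 14.5939 kg/slug ÷ 0.00378541 m³/gal = 1254.9 kg/m³
1254.9 kg/m³ ÷ 0.0283495 kg/oz × 0.000946353 m³/qt = 41.8906 oz/qt

41.89 oz/qt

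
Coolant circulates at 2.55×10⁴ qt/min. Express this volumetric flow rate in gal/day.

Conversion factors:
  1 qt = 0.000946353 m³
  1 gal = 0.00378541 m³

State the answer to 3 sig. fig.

9.18×10⁶ gal/day

2.55×10⁴ qt/min × 0.000946353 m³/qt ÷ 60 s/min = 0.4022 m³/s
0.4022 m³/s ÷ 0.00378541 m³/gal × 86400 s/day = 9.18×10⁶ gal/day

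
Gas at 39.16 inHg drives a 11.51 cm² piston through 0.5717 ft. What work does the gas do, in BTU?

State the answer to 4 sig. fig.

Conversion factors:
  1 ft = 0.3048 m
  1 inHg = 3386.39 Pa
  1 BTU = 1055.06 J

39.16 inHg → 132611 Pa
11.51 cm² → 0.001151 m²
F = P × A = 132611 × 0.001151 = 152.635 N
0.5717 ft → 0.174254 m
W = F × d = 152.635 × 0.174254 = 26.5973 J
In BTU: 26.5973 / 1055.06 = 0.0252093 BTU

0.02521 BTU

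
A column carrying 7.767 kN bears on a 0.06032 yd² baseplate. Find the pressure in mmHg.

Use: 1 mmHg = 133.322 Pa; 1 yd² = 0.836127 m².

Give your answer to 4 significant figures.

1155 mmHg

7.767 kN × 1000 = 7767 N
0.06032 yd² × 0.836127 = 0.0504352 m²
P = F / A = 7767 N / 0.0504352 m² = 154000 Pa
154000 Pa ÷ (133.322 Pa/mmHg) = 1155.1 mmHg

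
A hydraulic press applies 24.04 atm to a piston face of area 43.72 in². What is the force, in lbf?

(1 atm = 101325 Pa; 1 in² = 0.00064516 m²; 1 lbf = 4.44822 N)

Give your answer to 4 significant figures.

24.04 atm × 101325 → 2.43585×10⁶ Pa
43.72 in² × 0.00064516 → 0.0282064 m²
F = P × A = 2.43585×10⁶ Pa × 0.0282064 m² = 68706.6 N
68706.6 N ÷ (4.44822 N/lbf) = 15445.9 lbf

1.545×10⁴ lbf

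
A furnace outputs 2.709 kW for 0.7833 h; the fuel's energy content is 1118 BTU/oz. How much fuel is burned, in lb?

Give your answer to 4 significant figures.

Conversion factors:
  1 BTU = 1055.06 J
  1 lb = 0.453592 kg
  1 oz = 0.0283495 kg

2.709 kW → 2709 W
0.7833 h → 2819.88 s
E = P × t = 2709 × 2819.88 = 7.63905×10⁶ J
1118 BTU/oz → 4.16077×10⁷ J/kg
m = E / e_s = 7.63905×10⁶ / 4.16077×10⁷ = 0.183597 kg
In lb: 0.183597 / 0.453592 = 0.404762 lb

0.4048 lb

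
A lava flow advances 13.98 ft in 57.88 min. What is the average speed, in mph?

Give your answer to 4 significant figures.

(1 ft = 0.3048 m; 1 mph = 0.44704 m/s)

13.98 ft × 0.3048 → 4.2611 m
57.88 min × 60 → 3472.8 s
v = d / t = 4.2611 m / 3472.8 s = 0.00122699 m/s
0.00122699 m/s ÷ (0.44704 m/s/mph) = 0.0027447 mph

0.002745 mph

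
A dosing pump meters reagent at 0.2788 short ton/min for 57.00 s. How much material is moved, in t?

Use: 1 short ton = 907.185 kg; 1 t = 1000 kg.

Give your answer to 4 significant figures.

0.2403 t

0.2788 short ton/min → 4.21539 kg/s
m = ṁ × t = 4.21539 × 57 = 240.277 kg
In t: 240.277 / 1000 = 0.240277 t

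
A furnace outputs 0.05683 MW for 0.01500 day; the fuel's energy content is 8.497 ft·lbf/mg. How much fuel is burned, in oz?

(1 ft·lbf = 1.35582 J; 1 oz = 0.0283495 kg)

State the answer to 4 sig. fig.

0.05683 MW → 56830 W
0.01500 day → 1296 s
E = P × t = 56830 × 1296 = 7.36517×10⁷ J
8.497 ft·lbf/mg → 1.15204×10⁷ J/kg
m = E / e_s = 7.36517×10⁷ / 1.15204×10⁷ = 6.39315 kg
In oz: 6.39315 / 0.0283495 = 225.512 oz

225.5 oz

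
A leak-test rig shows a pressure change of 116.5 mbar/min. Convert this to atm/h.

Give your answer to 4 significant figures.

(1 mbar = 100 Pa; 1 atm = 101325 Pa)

116.5 mbar/min × 100 Pa/mbar ÷ 60 s/min = 194.167 Pa/s
194.167 Pa/s ÷ 101325 Pa/atm × 3600 s/h = 6.89861 atm/h

6.899 atm/h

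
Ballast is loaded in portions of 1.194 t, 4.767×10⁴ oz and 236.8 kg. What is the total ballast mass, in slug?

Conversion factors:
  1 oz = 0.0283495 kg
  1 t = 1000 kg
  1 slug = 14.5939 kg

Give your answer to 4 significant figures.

190.6 slug

1.194 t × 1000 → 1194 kg
4.767×10⁴ oz × 0.0283495 → 1351.42 kg
236.8 kg (already kg)
Total: 1194 + 1351.42 + 236.8 = 2782.22 kg
In slug: 2782.22 / 14.5939 = 190.643 slug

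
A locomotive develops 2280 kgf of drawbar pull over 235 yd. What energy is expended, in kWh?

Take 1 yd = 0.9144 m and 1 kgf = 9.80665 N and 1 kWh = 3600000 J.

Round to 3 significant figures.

1.33 kWh

2280 kgf × 9.80665 → 22359.2 N
235 yd × 0.9144 → 214.884 m
W = F × d = 22359.2 N × 214.884 m = 4.80463×10⁶ J
4.80463×10⁶ J ÷ (3600000 J/kWh) = 1.33462 kWh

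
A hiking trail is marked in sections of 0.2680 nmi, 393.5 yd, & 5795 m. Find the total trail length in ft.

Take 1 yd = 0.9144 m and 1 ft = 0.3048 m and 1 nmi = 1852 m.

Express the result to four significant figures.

0.2680 nmi × 1852 = 496.336 m
393.5 yd × 0.9144 = 359.816 m
5795 m (already m)
Total: 496.336 + 359.816 + 5795 = 6651.15 m
In ft: 6651.15 / 0.3048 = 21821.4 ft

2.182×10⁴ ft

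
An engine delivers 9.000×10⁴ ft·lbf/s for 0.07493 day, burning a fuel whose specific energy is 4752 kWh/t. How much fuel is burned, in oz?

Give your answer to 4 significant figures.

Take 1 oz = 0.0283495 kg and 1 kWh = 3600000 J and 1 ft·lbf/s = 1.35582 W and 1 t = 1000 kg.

9.000×10⁴ ft·lbf/s → 122024 W
0.07493 day → 6473.95 s
E = P × t = 122024 × 6473.95 = 7.89977×10⁸ J
4752 kWh/t → 1.71072×10⁷ J/kg
m = E / e_s = 7.89977×10⁸ / 1.71072×10⁷ = 46.178 kg
In oz: 46.178 / 0.0283495 = 1628.88 oz

1629 oz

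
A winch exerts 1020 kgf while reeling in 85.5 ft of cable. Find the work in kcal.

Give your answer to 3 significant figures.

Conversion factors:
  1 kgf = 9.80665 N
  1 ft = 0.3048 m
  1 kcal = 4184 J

62.3 kcal

1020 kgf × 9.80665 = 10002.8 N
85.5 ft × 0.3048 = 26.0604 m
W = F × d = 10002.8 N × 26.0604 m = 260677 J
260677 J ÷ (4184 J/kcal) = 62.3033 kcal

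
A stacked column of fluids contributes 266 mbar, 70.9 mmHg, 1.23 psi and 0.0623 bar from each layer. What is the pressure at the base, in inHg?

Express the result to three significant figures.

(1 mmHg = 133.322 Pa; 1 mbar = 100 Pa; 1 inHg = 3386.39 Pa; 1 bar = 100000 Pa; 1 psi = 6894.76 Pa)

266 mbar × 100 = 26600 Pa
70.9 mmHg × 133.322 = 9452.53 Pa
1.23 psi × 6894.76 = 8480.55 Pa
0.0623 bar × 100000 = 6230 Pa
Total: 26600 + 9452.53 + 8480.55 + 6230 = 50763.1 Pa
In inHg: 50763.1 / 3386.39 = 14.9903 inHg

15.0 inHg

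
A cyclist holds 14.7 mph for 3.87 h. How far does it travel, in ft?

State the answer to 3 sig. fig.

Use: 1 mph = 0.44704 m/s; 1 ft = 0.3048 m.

14.7 mph × 0.44704 = 6.57149 m/s
3.87 h × 3600 = 13932 s
d = v × t = 6.57149 m/s × 13932 s = 91554 m
91554 m ÷ (0.3048 m/ft) = 300374 ft

3.00×10⁵ ft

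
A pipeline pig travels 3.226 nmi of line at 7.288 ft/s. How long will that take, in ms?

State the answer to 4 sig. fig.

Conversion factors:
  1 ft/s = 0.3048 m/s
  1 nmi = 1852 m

3.226 nmi × 1852 = 5974.55 m
7.288 ft/s × 0.3048 = 2.22138 m/s
t = d / v = 5974.55 m / 2.22138 m/s = 2689.57 s
2689.57 s ÷ (0.001 s/ms) = 2.68957×10⁶ ms

2.690×10⁶ ms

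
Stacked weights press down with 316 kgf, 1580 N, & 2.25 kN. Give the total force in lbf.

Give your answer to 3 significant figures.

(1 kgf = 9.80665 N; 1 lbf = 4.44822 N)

316 kgf × 9.80665 → 3098.9 N
1580 N (already N)
2.25 kN × 1000 → 2250 N
Total: 3098.9 + 1580 + 2250 = 6928.9 N
In lbf: 6928.9 / 4.44822 = 1557.68 lbf

1560 lbf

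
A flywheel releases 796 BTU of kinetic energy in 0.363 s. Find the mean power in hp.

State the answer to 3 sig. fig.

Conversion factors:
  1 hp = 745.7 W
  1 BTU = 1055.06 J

796 BTU × 1055.06 → 839828 J
P = E / t = 839828 J / 0.363 s = 2.31358×10⁶ W
2.31358×10⁶ W ÷ (745.7 W/hp) = 3102.56 hp

3100 hp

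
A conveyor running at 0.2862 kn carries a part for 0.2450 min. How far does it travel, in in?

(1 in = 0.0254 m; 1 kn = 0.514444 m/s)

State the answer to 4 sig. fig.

85.21 in

0.2862 kn × 0.514444 → 0.147234 m/s
0.2450 min × 60 → 14.7 s
d = v × t = 0.147234 m/s × 14.7 s = 2.16434 m
2.16434 m ÷ (0.0254 m/in) = 85.2102 in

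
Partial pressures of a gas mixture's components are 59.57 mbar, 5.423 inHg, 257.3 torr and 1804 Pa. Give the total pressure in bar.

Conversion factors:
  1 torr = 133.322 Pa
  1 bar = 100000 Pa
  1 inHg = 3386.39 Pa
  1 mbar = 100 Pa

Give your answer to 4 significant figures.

0.6043 bar

59.57 mbar × 100 → 5957 Pa
5.423 inHg × 3386.39 → 18364.4 Pa
257.3 torr × 133.322 → 34303.8 Pa
1804 Pa (already Pa)
Total: 5957 + 18364.4 + 34303.8 + 1804 = 60429.2 Pa
In bar: 60429.2 / 100000 = 0.604292 bar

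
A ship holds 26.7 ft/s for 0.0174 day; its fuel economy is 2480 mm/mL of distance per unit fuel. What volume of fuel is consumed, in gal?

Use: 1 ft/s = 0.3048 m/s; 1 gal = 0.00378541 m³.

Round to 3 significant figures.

1.30 gal

26.7 ft/s → 8.13816 m/s
0.0174 day → 1503.36 s
d = v × t = 8.13816 × 1503.36 = 12234.6 m
2480 mm/mL → 2.48×10⁶ m/m³
V = d / (distance per unit fuel) = 12234.6 / 2.48×10⁶ = 0.00493331 m³
In gal: 0.00493331 / 0.00378541 = 1.30324 gal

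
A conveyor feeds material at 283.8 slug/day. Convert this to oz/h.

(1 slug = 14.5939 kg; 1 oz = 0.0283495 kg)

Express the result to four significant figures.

6087 oz/h

283.8 slug/day × 14.5939 kg/slug ÷ 86400 s/day = 0.0479369 kg/s
0.0479369 kg/s ÷ 0.0283495 kg/oz × 3600 s/h = 6087.33 oz/h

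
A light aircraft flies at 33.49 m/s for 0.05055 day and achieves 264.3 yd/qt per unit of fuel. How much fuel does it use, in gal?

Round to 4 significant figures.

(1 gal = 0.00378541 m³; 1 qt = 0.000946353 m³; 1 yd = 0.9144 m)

0.05055 day → 4367.52 s
d = v × t = 33.49 × 4367.52 = 146268 m
264.3 yd/qt → 255376 m/m³
V = d / (distance per unit fuel) = 146268 / 255376 = 0.572755 m³
In gal: 0.572755 / 0.00378541 = 151.306 gal

151.3 gal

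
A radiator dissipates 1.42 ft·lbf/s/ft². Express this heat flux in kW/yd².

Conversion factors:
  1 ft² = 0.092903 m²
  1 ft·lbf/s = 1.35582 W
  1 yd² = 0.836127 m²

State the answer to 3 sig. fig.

1.42 ft·lbf/s/ft² × 1.35582 W/ft·lbf/s ÷ 0.092903 m²/ft² = 20.7234 W/m²
20.7234 W/m² ÷ 1000 W/kW × 0.836127 m²/yd² = 0.0173274 kW/yd²

0.0173 kW/yd²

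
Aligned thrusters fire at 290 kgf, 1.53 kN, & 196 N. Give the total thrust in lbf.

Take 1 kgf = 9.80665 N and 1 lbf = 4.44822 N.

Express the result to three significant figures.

1030 lbf

290 kgf × 9.80665 = 2843.93 N
1.53 kN × 1000 = 1530 N
196 N (already N)
Combined: 2843.93 + 1530 + 196 = 4569.93 N
In lbf: 4569.93 / 4.44822 = 1027.36 lbf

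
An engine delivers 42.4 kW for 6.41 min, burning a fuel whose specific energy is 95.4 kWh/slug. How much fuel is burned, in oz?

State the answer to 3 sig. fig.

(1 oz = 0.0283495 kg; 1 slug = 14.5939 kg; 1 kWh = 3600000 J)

24.4 oz

42.4 kW → 42400 W
6.41 min → 384.6 s
E = P × t = 42400 × 384.6 = 1.6307×10⁷ J
95.4 kWh/slug → 2.35331×10⁷ J/kg
m = E / e_s = 1.6307×10⁷ / 2.35331×10⁷ = 0.692939 kg
In oz: 0.692939 / 0.0283495 = 24.4427 oz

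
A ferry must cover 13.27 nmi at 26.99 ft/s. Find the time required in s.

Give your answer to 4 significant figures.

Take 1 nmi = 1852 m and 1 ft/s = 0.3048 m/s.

13.27 nmi × 1852 = 24576 m
26.99 ft/s × 0.3048 = 8.22655 m/s
t = d / v = 24576 m / 8.22655 m/s = 2987.4 s

2987 s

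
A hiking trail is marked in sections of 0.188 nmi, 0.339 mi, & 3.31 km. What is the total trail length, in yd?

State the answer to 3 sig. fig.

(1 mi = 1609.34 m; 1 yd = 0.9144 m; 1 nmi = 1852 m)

0.188 nmi × 1852 → 348.176 m
0.339 mi × 1609.34 → 545.566 m
3.31 km × 1000 → 3310 m
Sum: 348.176 + 545.566 + 3310 = 4203.74 m
In yd: 4203.74 / 0.9144 = 4597.27 yd

4600 yd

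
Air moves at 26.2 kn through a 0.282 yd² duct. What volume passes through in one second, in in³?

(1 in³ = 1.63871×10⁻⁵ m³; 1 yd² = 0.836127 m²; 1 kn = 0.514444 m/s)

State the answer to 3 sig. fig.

26.2 kn × 0.514444 → 13.4784 m/s
0.282 yd² × 0.836127 → 0.235788 m²
V = v × A × t = 13.4784 m/s × 0.235788 m² × 1 s = 3.17804 m³
3.17804 m³ ÷ (1.63871×10⁻⁵ m³/in³) = 193935 in³

1.94×10⁵ in³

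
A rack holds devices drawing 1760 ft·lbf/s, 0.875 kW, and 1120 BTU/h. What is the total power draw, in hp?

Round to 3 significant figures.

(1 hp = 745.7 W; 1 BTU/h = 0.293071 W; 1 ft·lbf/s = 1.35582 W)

1760 ft·lbf/s × 1.35582 = 2386.24 W
0.875 kW × 1000 = 875 W
1120 BTU/h × 0.293071 = 328.24 W
Sum: 2386.24 + 875 + 328.24 = 3589.48 W
In hp: 3589.48 / 745.7 = 4.81357 hp

4.81 hp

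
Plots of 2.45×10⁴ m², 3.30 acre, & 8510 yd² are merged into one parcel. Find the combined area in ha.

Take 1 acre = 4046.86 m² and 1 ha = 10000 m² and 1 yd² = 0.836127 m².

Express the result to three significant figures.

4.50 ha

2.45×10⁴ m² (already m²)
3.30 acre × 4046.86 = 13354.6 m²
8510 yd² × 0.836127 = 7115.44 m²
Sum: 24500 + 13354.6 + 7115.44 = 44970 m²
In ha: 44970 / 10000 = 4.497 ha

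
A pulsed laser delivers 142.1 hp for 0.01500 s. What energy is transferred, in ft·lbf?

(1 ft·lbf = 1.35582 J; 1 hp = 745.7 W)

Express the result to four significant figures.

1172 ft·lbf

142.1 hp × 745.7 = 105964 W
E = P × t = 105964 W × 0.015 s = 1589.46 J
1589.46 J ÷ (1.35582 J/ft·lbf) = 1172.32 ft·lbf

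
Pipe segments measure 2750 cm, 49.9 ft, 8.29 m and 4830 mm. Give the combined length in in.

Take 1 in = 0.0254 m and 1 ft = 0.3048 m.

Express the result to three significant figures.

2200 in

2750 cm × 0.01 → 27.5 m
49.9 ft × 0.3048 → 15.2095 m
8.29 m (already m)
4830 mm × 0.001 → 4.83 m
Sum: 27.5 + 15.2095 + 8.29 + 4.83 = 55.8295 m
In in: 55.8295 / 0.0254 = 2198.01 in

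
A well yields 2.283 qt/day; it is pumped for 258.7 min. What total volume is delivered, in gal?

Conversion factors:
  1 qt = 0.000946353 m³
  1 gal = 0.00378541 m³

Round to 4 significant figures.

2.283 qt/day → 2.50061×10⁻⁸ m³/s
258.7 min → 15522 s
V = Q × t = 2.50061×10⁻⁸ × 15522 = 3.88145×10⁻⁴ m³
In gal: 3.88145×10⁻⁴ / 0.00378541 = 0.102537 gal

0.1025 gal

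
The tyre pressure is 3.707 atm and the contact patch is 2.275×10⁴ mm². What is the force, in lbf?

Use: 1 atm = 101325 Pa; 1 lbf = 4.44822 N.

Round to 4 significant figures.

1921 lbf

3.707 atm × 101325 = 375612 Pa
2.275×10⁴ mm² × 10⁻⁶ = 0.02275 m²
F = P × A = 375612 Pa × 0.02275 m² = 8545.17 N
8545.17 N ÷ (4.44822 N/lbf) = 1921.03 lbf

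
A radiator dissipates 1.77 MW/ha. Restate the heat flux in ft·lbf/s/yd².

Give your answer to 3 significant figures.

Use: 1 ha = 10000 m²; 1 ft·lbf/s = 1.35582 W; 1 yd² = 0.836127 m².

109 ft·lbf/s/yd²

1.77 MW/ha × 1000000 W/MW ÷ 10000 m²/ha = 177 W/m²
177 W/m² ÷ 1.35582 W/ft·lbf/s × 0.836127 m²/yd² = 109.155 ft·lbf/s/yd²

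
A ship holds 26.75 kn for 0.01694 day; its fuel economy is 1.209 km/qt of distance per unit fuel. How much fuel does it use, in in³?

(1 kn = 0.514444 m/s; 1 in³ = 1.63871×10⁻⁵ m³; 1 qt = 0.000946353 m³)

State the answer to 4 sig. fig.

962.1 in³

26.75 kn → 13.7614 m/s
0.01694 day → 1463.62 s
d = v × t = 13.7614 × 1463.62 = 20141.5 m
1.209 km/qt → 1.27754×10⁶ m/m³
V = d / (distance per unit fuel) = 20141.5 / 1.27754×10⁶ = 0.0157658 m³
In in³: 0.0157658 / 1.63871×10⁻⁵ = 962.086 in³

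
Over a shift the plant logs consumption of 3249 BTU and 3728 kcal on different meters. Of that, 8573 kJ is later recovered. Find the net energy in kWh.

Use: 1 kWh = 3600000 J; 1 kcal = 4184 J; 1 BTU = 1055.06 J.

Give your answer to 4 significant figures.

2.904 kWh

3249 BTU × 1055.06 → 3.42789×10⁶ J
3728 kcal × 4184 → 1.5598×10⁷ J
8573 kJ × 1000 → 8.573×10⁶ J
Result: 3.42789×10⁶ + 1.5598×10⁷ − 8.573×10⁶ = 1.04529×10⁷ J
In kWh: 1.04529×10⁷ / 3600000 = 2.90358 kWh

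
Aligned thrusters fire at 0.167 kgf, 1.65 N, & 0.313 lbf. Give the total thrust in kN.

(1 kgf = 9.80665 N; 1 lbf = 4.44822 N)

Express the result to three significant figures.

0.167 kgf × 9.80665 = 1.63771 N
1.65 N (already N)
0.313 lbf × 4.44822 = 1.39229 N
Total: 1.63771 + 1.65 + 1.39229 = 4.68 N
In kN: 4.68 / 1000 = 0.00468 kN

0.00468 kN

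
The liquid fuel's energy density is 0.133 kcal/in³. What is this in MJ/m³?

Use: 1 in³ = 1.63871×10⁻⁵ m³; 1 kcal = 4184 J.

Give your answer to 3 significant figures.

34.0 MJ/m³

0.133 kcal/in³ × 4184 J/kcal ÷ 1.63871×10⁻⁵ m³/in³ = 3.39579×10⁷ J/m³
3.39579×10⁷ J/m³ ÷ 1000000 J/MJ = 33.9579 MJ/m³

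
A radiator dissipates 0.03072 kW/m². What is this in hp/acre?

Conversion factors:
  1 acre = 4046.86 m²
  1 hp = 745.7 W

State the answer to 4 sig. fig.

0.03072 kW/m² × 1000 W/kW = 30.72 W/m²
30.72 W/m² ÷ 745.7 W/hp × 4046.86 m²/acre = 166.715 hp/acre

166.7 hp/acre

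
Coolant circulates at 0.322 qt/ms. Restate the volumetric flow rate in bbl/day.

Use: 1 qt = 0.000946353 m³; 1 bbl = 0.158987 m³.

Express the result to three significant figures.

0.322 qt/ms × 0.000946353 m³/qt ÷ 0.001 s/ms = 0.304726 m³/s
0.304726 m³/s ÷ 0.158987 m³/bbl × 86400 s/day = 165600 bbl/day

1.66×10⁵ bbl/day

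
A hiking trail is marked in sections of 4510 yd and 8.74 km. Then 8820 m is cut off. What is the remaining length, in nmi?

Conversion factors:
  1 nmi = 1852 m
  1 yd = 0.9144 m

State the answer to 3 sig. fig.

4510 yd × 0.9144 = 4123.94 m
8.74 km × 1000 = 8740 m
8820 m (already m)
Sum: 4123.94 + 8740 − 8820 = 4043.94 m
In nmi: 4043.94 / 1852 = 2.18355 nmi

2.18 nmi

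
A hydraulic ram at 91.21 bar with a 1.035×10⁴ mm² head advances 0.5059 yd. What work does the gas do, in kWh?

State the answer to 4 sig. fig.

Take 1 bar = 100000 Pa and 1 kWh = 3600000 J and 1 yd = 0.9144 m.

91.21 bar → 9.121×10⁶ Pa
1.035×10⁴ mm² → 0.01035 m²
F = P × A = 9.121×10⁶ × 0.01035 = 94402.3 N
0.5059 yd → 0.462595 m
W = F × d = 94402.3 × 0.462595 = 43670 J
In kWh: 43670 / 3600000 = 0.0121306 kWh

0.01213 kWh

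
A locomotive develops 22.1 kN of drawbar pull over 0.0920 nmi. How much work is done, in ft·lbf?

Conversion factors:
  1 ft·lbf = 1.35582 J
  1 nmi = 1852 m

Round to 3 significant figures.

22.1 kN × 1000 = 22100 N
0.0920 nmi × 1852 = 170.384 m
W = F × d = 22100 N × 170.384 m = 3.76549×10⁶ J
3.76549×10⁶ J ÷ (1.35582 J/ft·lbf) = 2.77728×10⁶ ft·lbf

2.78×10⁶ ft·lbf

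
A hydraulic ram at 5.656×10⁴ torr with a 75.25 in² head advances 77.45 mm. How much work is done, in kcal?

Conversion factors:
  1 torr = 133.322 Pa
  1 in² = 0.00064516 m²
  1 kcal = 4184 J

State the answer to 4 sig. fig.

6.777 kcal

5.656×10⁴ torr → 7.54069×10⁶ Pa
75.25 in² → 0.0485483 m²
F = P × A = 7.54069×10⁶ × 0.0485483 = 366088 N
77.45 mm → 0.07745 m
W = F × d = 366088 × 0.07745 = 28353.5 J
In kcal: 28353.5 / 4184 = 6.77665 kcal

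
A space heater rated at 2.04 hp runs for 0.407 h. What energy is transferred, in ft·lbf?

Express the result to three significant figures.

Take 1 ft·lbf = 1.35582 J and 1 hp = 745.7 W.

1.64×10⁶ ft·lbf

2.04 hp × 745.7 = 1521.23 W
0.407 h × 3600 = 1465.2 s
E = P × t = 1521.23 W × 1465.2 s = 2.22891×10⁶ J
2.22891×10⁶ J ÷ (1.35582 J/ft·lbf) = 1.64396×10⁶ ft·lbf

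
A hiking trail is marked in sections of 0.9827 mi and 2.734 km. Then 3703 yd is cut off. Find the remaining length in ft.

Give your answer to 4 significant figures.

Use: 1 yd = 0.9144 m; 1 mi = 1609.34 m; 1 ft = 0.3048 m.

0.9827 mi × 1609.34 → 1581.5 m
2.734 km × 1000 → 2734 m
3703 yd × 0.9144 → 3386.02 m
Sum: 1581.5 + 2734 − 3386.02 = 929.48 m
In ft: 929.48 / 0.3048 = 3049.48 ft

3049 ft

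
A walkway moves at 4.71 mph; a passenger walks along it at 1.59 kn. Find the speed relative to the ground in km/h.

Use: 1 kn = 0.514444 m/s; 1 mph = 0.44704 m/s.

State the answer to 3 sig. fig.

10.5 km/h

4.71 mph × 0.44704 = 2.10556 m/s
1.59 kn × 0.514444 = 0.817966 m/s
Combined: 2.10556 + 0.817966 = 2.92353 m/s
In km/h: 2.92353 / (1/3.6) = 10.5247 km/h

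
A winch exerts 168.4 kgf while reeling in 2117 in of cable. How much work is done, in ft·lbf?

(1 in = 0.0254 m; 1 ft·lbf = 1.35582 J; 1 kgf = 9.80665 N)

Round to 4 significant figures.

168.4 kgf × 9.80665 → 1651.44 N
2117 in × 0.0254 → 53.7718 m
W = F × d = 1651.44 N × 53.7718 m = 88800.9 J
88800.9 J ÷ (1.35582 J/ft·lbf) = 65496.1 ft·lbf

6.550×10⁴ ft·lbf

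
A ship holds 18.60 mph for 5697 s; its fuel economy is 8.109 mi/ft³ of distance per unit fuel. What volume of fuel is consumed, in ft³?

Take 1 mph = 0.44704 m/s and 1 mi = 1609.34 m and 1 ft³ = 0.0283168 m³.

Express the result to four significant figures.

3.630 ft³

18.60 mph → 8.31494 m/s
d = v × t = 8.31494 × 5697 = 47370.2 m
8.109 mi/ft³ → 460862 m/m³
V = d / (distance per unit fuel) = 47370.2 / 460862 = 0.102786 m³
In ft³: 0.102786 / 0.0283168 = 3.62986 ft³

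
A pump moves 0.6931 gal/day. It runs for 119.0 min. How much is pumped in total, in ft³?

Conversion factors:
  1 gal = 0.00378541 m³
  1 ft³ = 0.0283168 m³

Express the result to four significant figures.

0.007657 ft³

0.6931 gal/day → 3.03665×10⁻⁸ m³/s
119.0 min → 7140 s
V = Q × t = 3.03665×10⁻⁸ × 7140 = 2.16817×10⁻⁴ m³
In ft³: 2.16817×10⁻⁴ / 0.0283168 = 0.00765683 ft³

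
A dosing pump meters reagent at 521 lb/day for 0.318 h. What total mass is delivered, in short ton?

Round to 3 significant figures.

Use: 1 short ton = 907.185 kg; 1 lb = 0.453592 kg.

0.00345 short ton

521 lb/day → 0.0027352 kg/s
0.318 h → 1144.8 s
m = ṁ × t = 0.0027352 × 1144.8 = 3.13126 kg
In short ton: 3.13126 / 907.185 = 0.00345162 short ton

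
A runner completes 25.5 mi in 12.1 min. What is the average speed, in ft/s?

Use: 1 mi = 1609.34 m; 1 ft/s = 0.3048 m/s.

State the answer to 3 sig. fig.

25.5 mi × 1609.34 = 41038.2 m
12.1 min × 60 = 726 s
v = d / t = 41038.2 m / 726 s = 56.5264 m/s
56.5264 m/s ÷ (0.3048 m/s/ft/s) = 185.454 ft/s

185 ft/s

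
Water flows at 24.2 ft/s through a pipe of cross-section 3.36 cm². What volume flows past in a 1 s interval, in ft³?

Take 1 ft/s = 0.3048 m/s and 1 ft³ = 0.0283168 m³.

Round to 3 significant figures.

0.0875 ft³

24.2 ft/s × 0.3048 = 7.37616 m/s
3.36 cm² × 0.0001 = 3.36×10⁻⁴ m²
V = v × A × t = 7.37616 m/s × 3.36×10⁻⁴ m² × 1 s = 0.00247839 m³
0.00247839 m³ ÷ (0.0283168 m³/ft³) = 0.0875237 ft³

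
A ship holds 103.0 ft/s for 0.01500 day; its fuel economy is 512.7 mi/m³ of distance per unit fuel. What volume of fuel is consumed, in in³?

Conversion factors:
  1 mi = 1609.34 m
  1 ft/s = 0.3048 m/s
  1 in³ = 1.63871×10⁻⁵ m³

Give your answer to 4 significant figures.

3009 in³

103.0 ft/s → 31.3944 m/s
0.01500 day → 1296 s
d = v × t = 31.3944 × 1296 = 40687.1 m
512.7 mi/m³ → 825109 m/m³
V = d / (distance per unit fuel) = 40687.1 / 825109 = 0.0493112 m³
In in³: 0.0493112 / 1.63871×10⁻⁵ = 3009.15 in³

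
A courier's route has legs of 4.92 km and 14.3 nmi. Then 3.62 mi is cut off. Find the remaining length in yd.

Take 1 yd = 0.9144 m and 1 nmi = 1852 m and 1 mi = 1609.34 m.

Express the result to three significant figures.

4.92 km × 1000 = 4920 m
14.3 nmi × 1852 = 26483.6 m
3.62 mi × 1609.34 = 5825.81 m
Net: 4920 + 26483.6 − 5825.81 = 25577.8 m
In yd: 25577.8 / 0.9144 = 27972.2 yd

2.80×10⁴ yd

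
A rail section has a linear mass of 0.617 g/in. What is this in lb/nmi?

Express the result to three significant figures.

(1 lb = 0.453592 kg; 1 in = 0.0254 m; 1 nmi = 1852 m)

0.617 g/in × 0.001 kg/g ÷ 0.0254 m/in = 0.0242913 kg/m
0.0242913 kg/m ÷ 0.453592 kg/lb × 1852 m/nmi = 99.1805 lb/nmi

99.2 lb/nmi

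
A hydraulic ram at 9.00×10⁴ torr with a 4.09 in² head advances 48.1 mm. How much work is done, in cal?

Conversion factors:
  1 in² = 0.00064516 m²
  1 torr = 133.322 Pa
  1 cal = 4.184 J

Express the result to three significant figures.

9.00×10⁴ torr → 1.1999×10⁷ Pa
4.09 in² → 0.0026387 m²
F = P × A = 1.1999×10⁷ × 0.0026387 = 31661.8 N
48.1 mm → 0.0481 m
W = F × d = 31661.8 × 0.0481 = 1522.93 J
In cal: 1522.93 / 4.184 = 363.989 cal

364 cal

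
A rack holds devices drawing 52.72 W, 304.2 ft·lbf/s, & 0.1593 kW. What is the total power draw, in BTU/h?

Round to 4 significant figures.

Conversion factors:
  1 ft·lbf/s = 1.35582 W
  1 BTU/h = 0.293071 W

2131 BTU/h

52.72 W (already W)
304.2 ft·lbf/s × 1.35582 = 412.44 W
0.1593 kW × 1000 = 159.3 W
Combined: 52.72 + 412.44 + 159.3 = 624.46 W
In BTU/h: 624.46 / 0.293071 = 2130.75 BTU/h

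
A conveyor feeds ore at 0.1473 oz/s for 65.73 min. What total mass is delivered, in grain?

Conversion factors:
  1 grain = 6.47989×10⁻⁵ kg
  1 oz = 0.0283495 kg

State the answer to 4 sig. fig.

0.1473 oz/s → 0.00417588 kg/s
65.73 min → 3943.8 s
m = ṁ × t = 0.00417588 × 3943.8 = 16.4688 kg
In grain: 16.4688 / 6.47989×10⁻⁵ = 254152 grain

2.542×10⁵ grain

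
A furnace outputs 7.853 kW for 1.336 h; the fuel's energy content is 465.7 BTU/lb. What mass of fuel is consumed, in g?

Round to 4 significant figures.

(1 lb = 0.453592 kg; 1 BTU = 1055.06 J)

3.487×10⁴ g

7.853 kW → 7853 W
1.336 h → 4809.6 s
E = P × t = 7853 × 4809.6 = 3.77698×10⁷ J
465.7 BTU/lb → 1.08322×10⁶ J/kg
m = E / e_s = 3.77698×10⁷ / 1.08322×10⁶ = 34.8681 kg
In g: 34.8681 / 0.001 = 34868.1 g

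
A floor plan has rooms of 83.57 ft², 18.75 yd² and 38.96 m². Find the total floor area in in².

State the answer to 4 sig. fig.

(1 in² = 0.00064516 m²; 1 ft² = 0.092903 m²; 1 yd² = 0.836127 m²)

9.672×10⁴ in²

83.57 ft² × 0.092903 = 7.7639 m²
18.75 yd² × 0.836127 = 15.6774 m²
38.96 m² (already m²)
Sum: 7.7639 + 15.6774 + 38.96 = 62.4013 m²
In in²: 62.4013 / 0.00064516 = 96722.2 in²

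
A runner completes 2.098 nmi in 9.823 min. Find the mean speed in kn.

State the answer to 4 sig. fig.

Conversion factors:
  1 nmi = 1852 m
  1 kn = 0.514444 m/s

12.81 kn

2.098 nmi × 1852 = 3885.5 m
9.823 min × 60 = 589.38 s
v = d / t = 3885.5 m / 589.38 s = 6.59252 m/s
6.59252 m/s ÷ (0.514444 m/s/kn) = 12.8148 kn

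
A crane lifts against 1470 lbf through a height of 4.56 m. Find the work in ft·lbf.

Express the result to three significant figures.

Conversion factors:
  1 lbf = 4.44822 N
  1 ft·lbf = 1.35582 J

1470 lbf × 4.44822 = 6538.88 N
W = F × d = 6538.88 N × 4.56 m = 29817.3 J
29817.3 J ÷ (1.35582 J/ft·lbf) = 21992.1 ft·lbf

2.20×10⁴ ft·lbf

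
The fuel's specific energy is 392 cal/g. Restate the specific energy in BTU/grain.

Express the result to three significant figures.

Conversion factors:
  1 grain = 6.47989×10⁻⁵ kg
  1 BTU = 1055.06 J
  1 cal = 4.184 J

392 cal/g × 4.184 J/cal ÷ 0.001 kg/g = 1.64013×10⁶ J/kg
1.64013×10⁶ J/kg ÷ 1055.06 J/BTU × 6.47989×10⁻⁵ kg/grain = 0.100732 BTU/grain

0.101 BTU/grain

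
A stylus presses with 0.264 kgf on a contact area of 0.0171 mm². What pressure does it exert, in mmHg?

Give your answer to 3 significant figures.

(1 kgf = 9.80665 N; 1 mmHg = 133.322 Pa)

1.14×10⁶ mmHg

0.264 kgf × 9.80665 = 2.58896 N
0.0171 mm² × 10⁻⁶ = 1.71×10⁻⁸ m²
P = F / A = 2.58896 N / 1.71×10⁻⁸ m² = 1.51401×10⁸ Pa
1.51401×10⁸ Pa ÷ (133.322 Pa/mmHg) = 1.1356×10⁶ mmHg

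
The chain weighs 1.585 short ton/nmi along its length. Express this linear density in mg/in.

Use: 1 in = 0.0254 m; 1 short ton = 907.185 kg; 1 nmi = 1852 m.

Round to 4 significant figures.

1.585 short ton/nmi × 907.185 kg/short ton ÷ 1852 m/nmi = 0.776398 kg/m
0.776398 kg/m ÷ 10⁻⁶ kg/mg × 0.0254 m/in = 19720.5 mg/in

1.972×10⁴ mg/in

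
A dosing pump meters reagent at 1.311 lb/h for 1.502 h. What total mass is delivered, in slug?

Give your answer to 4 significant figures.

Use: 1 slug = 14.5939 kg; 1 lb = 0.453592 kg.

1.311 lb/h → 1.65183×10⁻⁴ kg/s
1.502 h → 5407.2 s
m = ṁ × t = 1.65183×10⁻⁴ × 5407.2 = 0.893178 kg
In slug: 0.893178 / 14.5939 = 0.0612021 slug

0.06120 slug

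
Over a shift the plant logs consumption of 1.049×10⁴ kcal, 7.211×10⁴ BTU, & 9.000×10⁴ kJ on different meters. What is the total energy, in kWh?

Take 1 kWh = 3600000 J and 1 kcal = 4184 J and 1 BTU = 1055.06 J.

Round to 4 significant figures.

58.33 kWh

1.049×10⁴ kcal × 4184 = 4.38902×10⁷ J
7.211×10⁴ BTU × 1055.06 = 7.60804×10⁷ J
9.000×10⁴ kJ × 1000 = 9×10⁷ J
Total: 4.38902×10⁷ + 7.60804×10⁷ + 9×10⁷ = 2.09971×10⁸ J
In kWh: 2.09971×10⁸ / 3600000 = 58.3253 kWh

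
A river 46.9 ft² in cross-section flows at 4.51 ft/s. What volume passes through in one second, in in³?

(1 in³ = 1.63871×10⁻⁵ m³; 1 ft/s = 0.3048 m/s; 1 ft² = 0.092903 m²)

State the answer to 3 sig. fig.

4.51 ft/s × 0.3048 → 1.37465 m/s
46.9 ft² × 0.092903 → 4.35715 m²
V = v × A × t = 1.37465 m/s × 4.35715 m² × 1 s = 5.98956 m³
5.98956 m³ ÷ (1.63871×10⁻⁵ m³/in³) = 365505 in³

3.66×10⁵ in³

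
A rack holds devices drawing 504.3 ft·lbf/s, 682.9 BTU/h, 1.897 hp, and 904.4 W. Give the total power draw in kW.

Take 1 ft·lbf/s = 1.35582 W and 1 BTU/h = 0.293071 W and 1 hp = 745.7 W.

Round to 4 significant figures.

3.203 kW

504.3 ft·lbf/s × 1.35582 = 683.74 W
682.9 BTU/h × 0.293071 = 200.138 W
1.897 hp × 745.7 = 1414.59 W
904.4 W (already W)
Total: 683.74 + 200.138 + 1414.59 + 904.4 = 3202.87 W
In kW: 3202.87 / 1000 = 3.20287 kW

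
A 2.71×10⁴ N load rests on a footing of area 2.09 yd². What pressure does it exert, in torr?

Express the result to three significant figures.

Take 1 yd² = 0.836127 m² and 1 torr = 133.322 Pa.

2.09 yd² × 0.836127 → 1.74751 m²
P = F / A = 27100 N / 1.74751 m² = 15507.8 Pa
15507.8 Pa ÷ (133.322 Pa/torr) = 116.318 torr

116 torr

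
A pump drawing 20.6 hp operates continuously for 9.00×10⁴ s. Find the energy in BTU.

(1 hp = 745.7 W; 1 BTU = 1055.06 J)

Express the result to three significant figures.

1.31×10⁶ BTU

20.6 hp × 745.7 = 15361.4 W
E = P × t = 15361.4 W × 90000 s = 1.38253×10⁹ J
1.38253×10⁹ J ÷ (1055.06 J/BTU) = 1.31038×10⁶ BTU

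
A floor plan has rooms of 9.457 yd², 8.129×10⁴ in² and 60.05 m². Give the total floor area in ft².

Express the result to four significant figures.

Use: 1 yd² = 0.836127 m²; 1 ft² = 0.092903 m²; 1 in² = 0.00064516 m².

1296 ft²

9.457 yd² × 0.836127 → 7.90725 m²
8.129×10⁴ in² × 0.00064516 → 52.4451 m²
60.05 m² (already m²)
Total: 7.90725 + 52.4451 + 60.05 = 120.402 m²
In ft²: 120.402 / 0.092903 = 1296 ft²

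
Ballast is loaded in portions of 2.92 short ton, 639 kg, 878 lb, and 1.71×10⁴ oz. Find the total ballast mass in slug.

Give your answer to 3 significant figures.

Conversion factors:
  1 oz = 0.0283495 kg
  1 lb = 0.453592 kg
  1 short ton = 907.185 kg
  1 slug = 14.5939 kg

2.92 short ton × 907.185 → 2648.98 kg
639 kg (already kg)
878 lb × 0.453592 → 398.254 kg
1.71×10⁴ oz × 0.0283495 → 484.776 kg
Total: 2648.98 + 639 + 398.254 + 484.776 = 4171.01 kg
In slug: 4171.01 / 14.5939 = 285.805 slug

286 slug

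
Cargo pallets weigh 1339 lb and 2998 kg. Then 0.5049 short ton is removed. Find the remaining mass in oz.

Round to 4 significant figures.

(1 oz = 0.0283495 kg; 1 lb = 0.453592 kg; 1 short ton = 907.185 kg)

1339 lb × 0.453592 = 607.36 kg
2998 kg (already kg)
0.5049 short ton × 907.185 = 458.038 kg
Sum: 607.36 + 2998 − 458.038 = 3147.32 kg
In oz: 3147.32 / 0.0283495 = 111019 oz

1.110×10⁵ oz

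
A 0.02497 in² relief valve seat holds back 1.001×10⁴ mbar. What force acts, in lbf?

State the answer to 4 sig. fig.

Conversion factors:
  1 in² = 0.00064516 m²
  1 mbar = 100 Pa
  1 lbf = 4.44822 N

3.625 lbf

1.001×10⁴ mbar × 100 → 1.001×10⁶ Pa
0.02497 in² × 0.00064516 → 1.61096×10⁻⁵ m²
F = P × A = 1.001×10⁶ Pa × 1.61096×10⁻⁵ m² = 16.1257 N
16.1257 N ÷ (4.44822 N/lbf) = 3.6252 lbf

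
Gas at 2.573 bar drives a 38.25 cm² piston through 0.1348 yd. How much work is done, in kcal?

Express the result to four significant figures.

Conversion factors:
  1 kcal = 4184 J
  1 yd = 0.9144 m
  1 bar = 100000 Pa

0.02899 kcal

2.573 bar → 257300 Pa
38.25 cm² → 0.003825 m²
F = P × A = 257300 × 0.003825 = 984.172 N
0.1348 yd → 0.123261 m
W = F × d = 984.172 × 0.123261 = 121.31 J
In kcal: 121.31 / 4184 = 0.0289938 kcal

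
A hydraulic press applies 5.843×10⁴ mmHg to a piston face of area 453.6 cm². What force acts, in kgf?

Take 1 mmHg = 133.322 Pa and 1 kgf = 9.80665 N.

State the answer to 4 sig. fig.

5.843×10⁴ mmHg × 133.322 = 7.79×10⁶ Pa
453.6 cm² × 0.0001 = 0.04536 m²
F = P × A = 7.79×10⁶ Pa × 0.04536 m² = 353354 N
353354 N ÷ (9.80665 N/kgf) = 36032.1 kgf

3.603×10⁴ kgf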